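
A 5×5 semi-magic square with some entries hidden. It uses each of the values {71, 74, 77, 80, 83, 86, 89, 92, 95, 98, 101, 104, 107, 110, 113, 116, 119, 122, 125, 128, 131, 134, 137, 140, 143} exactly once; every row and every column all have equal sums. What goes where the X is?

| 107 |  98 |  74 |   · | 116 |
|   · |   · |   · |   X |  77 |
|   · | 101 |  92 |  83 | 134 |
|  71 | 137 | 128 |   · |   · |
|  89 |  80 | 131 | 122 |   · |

The 25 entries sum to 2675, so each line sums to 2675/5 = 535.
Row 1: 107 + 98 + 74 + 116 + ? = 535, so (1,4) = 140.
Row 3: 101 + 92 + 83 + 134 + ? = 535, so (3,1) = 125.
From row 5, 535 − (89 + 80 + 131 + 122) gives (5,5) = 113.
The remaining cell in column 1 is (2,1) = 535 − 392 = 143.
Column 2: 98 + 101 + 137 + 80 + ? = 535, so (2,2) = 119.
Using column 3: 74 + 92 + 128 + 131 + ? → (2,3) = 535 − 425 = 110.
Column 5: 116 + 77 + 134 + 113 + ? = 535, so (4,5) = 95.
Row 2: 143 + 119 + 110 + 77 + ? = 535, so (2,4) = 86.

86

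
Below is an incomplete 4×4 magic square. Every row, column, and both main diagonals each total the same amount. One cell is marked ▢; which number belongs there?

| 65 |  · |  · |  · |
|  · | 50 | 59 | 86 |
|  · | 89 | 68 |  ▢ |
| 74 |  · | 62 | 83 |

Main diagonal is complete and sums to 266; that is the magic constant.
Using row 2: 50 + 59 + 86 + ? → (2,1) = 266 − 195 = 71.
Row 4 needs 266; the known cells sum to 219, so (4,2) = 47.
Column 1 needs 266; the known cells sum to 210, so (3,1) = 56.
Column 2: 50 + 89 + 47 + ? = 266, so (1,2) = 80.
Column 3: 59 + 68 + 62 + ? = 266, so (1,3) = 77.
From anti-diagonal, 266 − (59 + 89 + 74) gives (1,4) = 44.
Row 3: 56 + 89 + 68 + ? = 266, so (3,4) = 53.

53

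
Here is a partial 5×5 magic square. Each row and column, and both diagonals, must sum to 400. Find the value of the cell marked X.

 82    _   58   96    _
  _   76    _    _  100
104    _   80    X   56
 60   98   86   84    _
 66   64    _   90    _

Using row 4: 60 + 98 + 86 + 84 + ? → (4,5) = 400 − 328 = 72.
Column 1: 82 + 104 + 60 + 66 + ? = 400, so (2,1) = 88.
Main diagonal needs 400; the known cells sum to 322, so (5,5) = 78.
Row 5 needs 400; the known cells sum to 298, so (5,3) = 102.
From column 3, 400 − (58 + 80 + 86 + 102) gives (2,3) = 74.
Column 5 needs 400; the known cells sum to 306, so (1,5) = 94.
From anti-diagonal, 400 − (94 + 80 + 98 + 66) gives (2,4) = 62.
Row 1 must total 400; the given cells sum to 330, so (1,2) = 70.
Column 2: 70 + 76 + 98 + 64 + ? = 400, so (3,2) = 92.
Column 4 must total 400; the given cells sum to 332, so (3,4) = 68.

68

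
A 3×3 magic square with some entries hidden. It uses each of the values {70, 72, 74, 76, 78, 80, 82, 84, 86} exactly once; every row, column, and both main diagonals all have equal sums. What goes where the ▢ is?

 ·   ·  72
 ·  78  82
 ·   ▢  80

70

The 9 entries sum to 702, so each line sums to 702/3 = 234.
Row 2 must total 234; the given cells sum to 160, so (2,1) = 74.
The remaining cell in main diagonal is (1,1) = 234 − 158 = 76.
Using anti-diagonal: 72 + 78 + ? → (3,1) = 234 − 150 = 84.
Using row 1: 76 + 72 + ? → (1,2) = 234 − 148 = 86.
Row 3: 84 + 80 + ? = 234, so (3,2) = 70.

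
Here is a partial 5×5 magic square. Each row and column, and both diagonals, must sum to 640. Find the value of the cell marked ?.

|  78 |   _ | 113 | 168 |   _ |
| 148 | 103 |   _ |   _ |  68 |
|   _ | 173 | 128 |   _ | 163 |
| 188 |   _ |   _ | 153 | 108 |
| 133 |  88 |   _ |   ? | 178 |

The remaining cell in column 1 is (3,1) = 640 − 547 = 93.
From column 5, 640 − (68 + 163 + 108 + 178) gives (1,5) = 123.
From row 1, 640 − (78 + 113 + 168 + 123) gives (1,2) = 158.
From row 3, 640 − (93 + 173 + 128 + 163) gives (3,4) = 83.
Column 2: 158 + 103 + 173 + 88 + ? = 640, so (4,2) = 118.
The remaining cell in anti-diagonal is (2,4) = 640 − 502 = 138.
Row 2: 148 + 103 + 138 + 68 + ? = 640, so (2,3) = 183.
Row 4 must total 640; the given cells sum to 567, so (4,3) = 73.
The remaining cell in column 3 is (5,3) = 640 − 497 = 143.
Column 4 needs 640; the known cells sum to 542, so (5,4) = 98.

98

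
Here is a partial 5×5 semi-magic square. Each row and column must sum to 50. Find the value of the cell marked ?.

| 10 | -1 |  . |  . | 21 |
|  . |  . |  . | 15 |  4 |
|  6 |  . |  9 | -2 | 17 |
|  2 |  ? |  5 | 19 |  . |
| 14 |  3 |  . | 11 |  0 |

Row 3: 6 + 9 + (-2) + 17 + ? = 50, so (3,2) = 20.
Row 5: 14 + 3 + 11 + 0 + ? = 50, so (5,3) = 22.
Column 1: 10 + 6 + 2 + 14 + ? = 50, so (2,1) = 18.
The remaining cell in column 4 is (1,4) = 50 − 43 = 7.
Using column 5: 21 + 4 + 17 + 0 + ? → (4,5) = 50 − 42 = 8.
From row 1, 50 − (10 + (-1) + 7 + 21) gives (1,3) = 13.
Using row 4: 2 + 5 + 19 + 8 + ? → (4,2) = 50 − 34 = 16.

16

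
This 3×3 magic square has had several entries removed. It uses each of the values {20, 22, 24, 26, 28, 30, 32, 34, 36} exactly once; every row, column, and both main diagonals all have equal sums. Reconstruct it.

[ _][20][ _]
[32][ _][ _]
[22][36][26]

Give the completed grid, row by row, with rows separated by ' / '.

The 9 entries sum to 252, so each line sums to 252/3 = 84.
From column 1, 84 − (32 + 22) gives (1,1) = 30.
Using column 2: 20 + 36 + ? → (2,2) = 84 − 56 = 28.
The remaining cell in anti-diagonal is (1,3) = 84 − 50 = 34.
From row 2, 84 − (32 + 28) gives (2,3) = 24.

30 20 34 / 32 28 24 / 22 36 26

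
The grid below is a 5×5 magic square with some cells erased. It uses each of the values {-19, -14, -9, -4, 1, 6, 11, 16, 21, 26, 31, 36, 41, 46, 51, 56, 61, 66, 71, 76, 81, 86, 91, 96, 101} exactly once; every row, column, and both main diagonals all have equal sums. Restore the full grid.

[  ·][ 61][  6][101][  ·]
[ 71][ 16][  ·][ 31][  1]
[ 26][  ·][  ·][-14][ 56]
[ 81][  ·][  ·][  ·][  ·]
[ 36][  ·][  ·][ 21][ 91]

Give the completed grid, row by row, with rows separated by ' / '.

-9 61 6 101 46 / 71 16 86 31 1 / 26 96 41 -14 56 / 81 51 -4 66 11 / 36 -19 76 21 91

The 25 entries sum to 1025, so each line sums to 1025/5 = 205.
The remaining cell in row 2 is (2,3) = 205 − 119 = 86.
Using column 1: 71 + 26 + 81 + 36 + ? → (1,1) = 205 − 214 = -9.
Column 4 needs 205; the known cells sum to 139, so (4,4) = 66.
Main diagonal: -9 + 16 + 66 + 91 + ? = 205, so (3,3) = 41.
From row 1, 205 − (-9 + 61 + 6 + 101) gives (1,5) = 46.
From row 3, 205 − (26 + 41 + (-14) + 56) gives (3,2) = 96.
Column 5 needs 205; the known cells sum to 194, so (4,5) = 11.
Anti-diagonal needs 205; the known cells sum to 154, so (4,2) = 51.
Row 4 needs 205; the known cells sum to 209, so (4,3) = -4.
Column 2 needs 205; the known cells sum to 224, so (5,2) = -19.
Column 3: 6 + 86 + 41 + (-4) + ? = 205, so (5,3) = 76.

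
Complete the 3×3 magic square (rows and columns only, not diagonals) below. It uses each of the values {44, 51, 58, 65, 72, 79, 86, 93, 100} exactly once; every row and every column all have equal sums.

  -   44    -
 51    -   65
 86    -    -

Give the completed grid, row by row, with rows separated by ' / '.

79 44 93 / 51 100 65 / 86 72 58

The 9 entries sum to 648, so each line sums to 648/3 = 216.
Using row 2: 51 + 65 + ? → (2,2) = 216 − 116 = 100.
From column 1, 216 − (51 + 86) gives (1,1) = 79.
Column 2 needs 216; the known cells sum to 144, so (3,2) = 72.
From row 1, 216 − (79 + 44) gives (1,3) = 93.
The remaining cell in row 3 is (3,3) = 216 − 158 = 58.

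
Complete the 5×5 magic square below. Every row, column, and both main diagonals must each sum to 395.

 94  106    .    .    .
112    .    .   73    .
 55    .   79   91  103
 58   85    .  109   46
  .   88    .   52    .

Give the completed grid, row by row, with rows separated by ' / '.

94 106 43 70 82 / 112 49 61 73 100 / 55 67 79 91 103 / 58 85 97 109 46 / 76 88 115 52 64

The remaining cell in row 3 is (3,2) = 395 − 328 = 67.
The remaining cell in row 4 is (4,3) = 395 − 298 = 97.
Column 1 must total 395; the given cells sum to 319, so (5,1) = 76.
Column 2 must total 395; the given cells sum to 346, so (2,2) = 49.
Column 4 needs 395; the known cells sum to 325, so (1,4) = 70.
Main diagonal must total 395; the given cells sum to 331, so (5,5) = 64.
The remaining cell in anti-diagonal is (1,5) = 395 − 313 = 82.
From row 1, 395 − (94 + 106 + 70 + 82) gives (1,3) = 43.
From row 5, 395 − (76 + 88 + 52 + 64) gives (5,3) = 115.
From column 3, 395 − (43 + 79 + 97 + 115) gives (2,3) = 61.
From column 5, 395 − (82 + 103 + 46 + 64) gives (2,5) = 100.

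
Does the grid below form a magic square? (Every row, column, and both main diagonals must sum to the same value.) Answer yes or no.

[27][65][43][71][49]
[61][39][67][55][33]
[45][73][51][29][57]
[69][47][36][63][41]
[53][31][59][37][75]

Row 1: 27 + 65 + 43 + 71 + 49 = 255.
Row 2: 61 + 39 + 67 + 55 + 33 = 255.
Row 3: 45 + 73 + 51 + 29 + 57 = 255.
Row 4: 69 + 47 + 36 + 63 + 41 = 256.
Row 5: 53 + 31 + 59 + 37 + 75 = 255.
Column 1: 27 + 61 + 45 + 69 + 53 = 255.
Column 2: 65 + 39 + 73 + 47 + 31 = 255.
Column 3: 43 + 67 + 51 + 36 + 59 = 256.
Column 4: 71 + 55 + 29 + 63 + 37 = 255.
Column 5: 49 + 33 + 57 + 41 + 75 = 255.
Main diagonal: 27 + 39 + 51 + 63 + 75 = 255.
Anti-diagonal: 49 + 55 + 51 + 47 + 53 = 255.

No — column 3 sums to 256 but row 2 sums to 255.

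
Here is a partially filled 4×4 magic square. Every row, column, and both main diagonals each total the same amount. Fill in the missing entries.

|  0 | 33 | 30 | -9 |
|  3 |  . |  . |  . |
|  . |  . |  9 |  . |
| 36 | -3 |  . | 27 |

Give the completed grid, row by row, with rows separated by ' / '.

Row 1 is already complete: 0 + 33 + 30 + -9 = 54, so that is the magic constant.
The remaining cell in row 4 is (4,3) = 54 − 60 = -6.
Using column 1: 0 + 3 + 36 + ? → (3,1) = 54 − 39 = 15.
Using column 3: 30 + 9 + (-6) + ? → (2,3) = 54 − 33 = 21.
Main diagonal: 0 + 9 + 27 + ? = 54, so (2,2) = 18.
Anti-diagonal: -9 + 21 + 36 + ? = 54, so (3,2) = 6.
Row 2 must total 54; the given cells sum to 42, so (2,4) = 12.
From row 3, 54 − (15 + 6 + 9) gives (3,4) = 24.

0 33 30 -9 / 3 18 21 12 / 15 6 9 24 / 36 -3 -6 27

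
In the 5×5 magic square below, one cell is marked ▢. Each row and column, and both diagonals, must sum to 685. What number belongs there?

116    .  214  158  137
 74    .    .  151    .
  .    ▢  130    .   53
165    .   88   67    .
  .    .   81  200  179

Row 1 needs 685; the known cells sum to 625, so (1,2) = 60.
Column 3: 214 + 130 + 88 + 81 + ? = 685, so (2,3) = 172.
Using column 4: 158 + 151 + 67 + 200 + ? → (3,4) = 685 − 576 = 109.
Main diagonal needs 685; the known cells sum to 492, so (2,2) = 193.
Using row 2: 74 + 193 + 172 + 151 + ? → (2,5) = 685 − 590 = 95.
Column 5 needs 685; the known cells sum to 464, so (4,5) = 221.
From row 4, 685 − (165 + 88 + 67 + 221) gives (4,2) = 144.
From anti-diagonal, 685 − (137 + 151 + 130 + 144) gives (5,1) = 123.
Row 5: 123 + 81 + 200 + 179 + ? = 685, so (5,2) = 102.
Using column 1: 116 + 74 + 165 + 123 + ? → (3,1) = 685 − 478 = 207.
Column 2 must total 685; the given cells sum to 499, so (3,2) = 186.

186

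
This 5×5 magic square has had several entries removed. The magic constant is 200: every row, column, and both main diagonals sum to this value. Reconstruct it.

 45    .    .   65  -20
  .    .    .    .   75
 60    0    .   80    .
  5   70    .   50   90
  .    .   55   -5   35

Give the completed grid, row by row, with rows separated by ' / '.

45 85 25 65 -20 / -10 30 95 10 75 / 60 0 40 80 20 / 5 70 -15 50 90 / 100 15 55 -5 35

Row 4 must total 200; the given cells sum to 215, so (4,3) = -15.
The remaining cell in column 4 is (2,4) = 200 − 190 = 10.
Column 5 needs 200; the known cells sum to 180, so (3,5) = 20.
Using row 3: 60 + 0 + 80 + 20 + ? → (3,3) = 200 − 160 = 40.
The remaining cell in main diagonal is (2,2) = 200 − 170 = 30.
Anti-diagonal: -20 + 10 + 40 + 70 + ? = 200, so (5,1) = 100.
Row 5 needs 200; the known cells sum to 185, so (5,2) = 15.
Column 1 needs 200; the known cells sum to 210, so (2,1) = -10.
From column 2, 200 − (30 + 0 + 70 + 15) gives (1,2) = 85.
Row 1 must total 200; the given cells sum to 175, so (1,3) = 25.
The remaining cell in row 2 is (2,3) = 200 − 105 = 95.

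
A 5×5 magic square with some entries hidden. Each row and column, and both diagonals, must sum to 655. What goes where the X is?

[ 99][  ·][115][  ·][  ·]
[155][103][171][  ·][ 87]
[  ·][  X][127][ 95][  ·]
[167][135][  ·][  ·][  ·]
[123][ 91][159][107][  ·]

Using row 2: 155 + 103 + 171 + 87 + ? → (2,4) = 655 − 516 = 139.
From row 5, 655 − (123 + 91 + 159 + 107) gives (5,5) = 175.
The remaining cell in column 1 is (3,1) = 655 − 544 = 111.
The remaining cell in column 3 is (4,3) = 655 − 572 = 83.
Using main diagonal: 99 + 103 + 127 + 175 + ? → (4,4) = 655 − 504 = 151.
Anti-diagonal: 139 + 127 + 135 + 123 + ? = 655, so (1,5) = 131.
Using row 4: 167 + 135 + 83 + 151 + ? → (4,5) = 655 − 536 = 119.
The remaining cell in column 4 is (1,4) = 655 − 492 = 163.
From column 5, 655 − (131 + 87 + 119 + 175) gives (3,5) = 143.
Row 1: 99 + 115 + 163 + 131 + ? = 655, so (1,2) = 147.
Row 3 must total 655; the given cells sum to 476, so (3,2) = 179.

179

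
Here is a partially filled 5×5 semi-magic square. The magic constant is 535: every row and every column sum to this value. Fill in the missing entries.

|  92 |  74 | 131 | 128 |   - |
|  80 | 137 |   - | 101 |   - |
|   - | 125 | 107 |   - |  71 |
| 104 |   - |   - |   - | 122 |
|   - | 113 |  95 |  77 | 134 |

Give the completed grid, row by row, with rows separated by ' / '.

92 74 131 128 110 / 80 137 119 101 98 / 143 125 107 89 71 / 104 86 83 140 122 / 116 113 95 77 134

Row 1: 92 + 74 + 131 + 128 + ? = 535, so (1,5) = 110.
Row 5 needs 535; the known cells sum to 419, so (5,1) = 116.
From column 1, 535 − (92 + 80 + 104 + 116) gives (3,1) = 143.
Column 2: 74 + 137 + 125 + 113 + ? = 535, so (4,2) = 86.
The remaining cell in column 5 is (2,5) = 535 − 437 = 98.
Row 2 must total 535; the given cells sum to 416, so (2,3) = 119.
Row 3 must total 535; the given cells sum to 446, so (3,4) = 89.
The remaining cell in column 3 is (4,3) = 535 − 452 = 83.
Using column 4: 128 + 101 + 89 + 77 + ? → (4,4) = 535 − 395 = 140.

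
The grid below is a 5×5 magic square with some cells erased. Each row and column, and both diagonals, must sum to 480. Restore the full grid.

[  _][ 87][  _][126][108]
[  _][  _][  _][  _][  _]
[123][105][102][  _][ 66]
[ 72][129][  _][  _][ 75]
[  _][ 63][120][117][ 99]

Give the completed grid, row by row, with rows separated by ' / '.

Using row 3: 123 + 105 + 102 + 66 + ? → (3,4) = 480 − 396 = 84.
Using row 5: 63 + 120 + 117 + 99 + ? → (5,1) = 480 − 399 = 81.
Column 2 must total 480; the given cells sum to 384, so (2,2) = 96.
Column 5: 108 + 66 + 75 + 99 + ? = 480, so (2,5) = 132.
Anti-diagonal needs 480; the known cells sum to 420, so (2,4) = 60.
Column 4: 126 + 60 + 84 + 117 + ? = 480, so (4,4) = 93.
Main diagonal must total 480; the given cells sum to 390, so (1,1) = 90.
The remaining cell in row 1 is (1,3) = 480 − 411 = 69.
The remaining cell in row 4 is (4,3) = 480 − 369 = 111.
Column 1 must total 480; the given cells sum to 366, so (2,1) = 114.
Using column 3: 69 + 102 + 111 + 120 + ? → (2,3) = 480 − 402 = 78.

90 87 69 126 108 / 114 96 78 60 132 / 123 105 102 84 66 / 72 129 111 93 75 / 81 63 120 117 99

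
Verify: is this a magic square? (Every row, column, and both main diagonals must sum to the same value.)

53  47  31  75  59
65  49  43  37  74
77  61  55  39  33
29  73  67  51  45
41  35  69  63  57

No — row 2 sums to 268 but anti-diagonal sums to 265.

Row 1: 53 + 47 + 31 + 75 + 59 = 265.
Row 2: 65 + 49 + 43 + 37 + 74 = 268.
Row 3: 77 + 61 + 55 + 39 + 33 = 265.
Row 4: 29 + 73 + 67 + 51 + 45 = 265.
Row 5: 41 + 35 + 69 + 63 + 57 = 265.
Column 1: 53 + 65 + 77 + 29 + 41 = 265.
Column 2: 47 + 49 + 61 + 73 + 35 = 265.
Column 3: 31 + 43 + 55 + 67 + 69 = 265.
Column 4: 75 + 37 + 39 + 51 + 63 = 265.
Column 5: 59 + 74 + 33 + 45 + 57 = 268.
Main diagonal: 53 + 49 + 55 + 51 + 57 = 265.
Anti-diagonal: 59 + 37 + 55 + 73 + 41 = 265.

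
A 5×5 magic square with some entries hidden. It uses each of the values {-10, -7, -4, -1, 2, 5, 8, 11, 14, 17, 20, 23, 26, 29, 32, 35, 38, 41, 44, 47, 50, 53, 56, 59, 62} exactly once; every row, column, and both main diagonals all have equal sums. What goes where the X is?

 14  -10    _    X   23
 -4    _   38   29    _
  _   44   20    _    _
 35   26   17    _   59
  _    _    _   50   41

47

The 25 entries sum to 650, so each line sums to 650/5 = 130.
Row 4: 35 + 26 + 17 + 59 + ? = 130, so (4,4) = -7.
Using main diagonal: 14 + 20 + (-7) + 41 + ? → (2,2) = 130 − 68 = 62.
Anti-diagonal: 23 + 29 + 20 + 26 + ? = 130, so (5,1) = 32.
Row 2 must total 130; the given cells sum to 125, so (2,5) = 5.
Column 1 must total 130; the given cells sum to 77, so (3,1) = 53.
Using column 2: -10 + 62 + 44 + 26 + ? → (5,2) = 130 − 122 = 8.
Using column 5: 23 + 5 + 59 + 41 + ? → (3,5) = 130 − 128 = 2.
Row 3: 53 + 44 + 20 + 2 + ? = 130, so (3,4) = 11.
The remaining cell in row 5 is (5,3) = 130 − 131 = -1.
Column 3: 38 + 20 + 17 + (-1) + ? = 130, so (1,3) = 56.
From column 4, 130 − (29 + 11 + (-7) + 50) gives (1,4) = 47.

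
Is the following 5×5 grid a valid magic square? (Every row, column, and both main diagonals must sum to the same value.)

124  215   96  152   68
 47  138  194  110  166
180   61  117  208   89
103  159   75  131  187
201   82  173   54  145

Yes

Row 1: 124 + 215 + 96 + 152 + 68 = 655.
Row 2: 47 + 138 + 194 + 110 + 166 = 655.
Row 3: 180 + 61 + 117 + 208 + 89 = 655.
Row 4: 103 + 159 + 75 + 131 + 187 = 655.
Row 5: 201 + 82 + 173 + 54 + 145 = 655.
Column 1: 124 + 47 + 180 + 103 + 201 = 655.
Column 2: 215 + 138 + 61 + 159 + 82 = 655.
Column 3: 96 + 194 + 117 + 75 + 173 = 655.
Column 4: 152 + 110 + 208 + 131 + 54 = 655.
Column 5: 68 + 166 + 89 + 187 + 145 = 655.
Main diagonal: 124 + 138 + 117 + 131 + 145 = 655.
Anti-diagonal: 68 + 110 + 117 + 159 + 201 = 655.
All lines sum to 655.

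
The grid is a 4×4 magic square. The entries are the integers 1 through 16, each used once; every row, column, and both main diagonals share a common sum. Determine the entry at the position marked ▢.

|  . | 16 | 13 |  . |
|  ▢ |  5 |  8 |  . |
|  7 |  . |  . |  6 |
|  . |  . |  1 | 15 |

The entries are 1 through 16, which sum to 136, so each line sums to 136/4 = 34.
From column 3, 34 − (13 + 8 + 1) gives (3,3) = 12.
From main diagonal, 34 − (5 + 12 + 15) gives (1,1) = 2.
Row 1: 2 + 16 + 13 + ? = 34, so (1,4) = 3.
Using row 3: 7 + 12 + 6 + ? → (3,2) = 34 − 25 = 9.
The remaining cell in column 2 is (4,2) = 34 − 30 = 4.
Column 4 must total 34; the given cells sum to 24, so (2,4) = 10.
From anti-diagonal, 34 − (3 + 8 + 9) gives (4,1) = 14.
Row 2 needs 34; the known cells sum to 23, so (2,1) = 11.

11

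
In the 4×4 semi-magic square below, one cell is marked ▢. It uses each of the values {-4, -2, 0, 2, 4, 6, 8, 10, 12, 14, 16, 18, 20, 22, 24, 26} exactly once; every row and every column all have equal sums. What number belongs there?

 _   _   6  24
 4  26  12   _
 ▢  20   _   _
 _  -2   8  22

The 16 entries sum to 176, so each line sums to 176/4 = 44.
Row 2 must total 44; the given cells sum to 42, so (2,4) = 2.
From row 4, 44 − (-2 + 8 + 22) gives (4,1) = 16.
Column 2 needs 44; the known cells sum to 44, so (1,2) = 0.
Column 3 needs 44; the known cells sum to 26, so (3,3) = 18.
The remaining cell in column 4 is (3,4) = 44 − 48 = -4.
Row 1 needs 44; the known cells sum to 30, so (1,1) = 14.
Row 3: 20 + 18 + (-4) + ? = 44, so (3,1) = 10.

10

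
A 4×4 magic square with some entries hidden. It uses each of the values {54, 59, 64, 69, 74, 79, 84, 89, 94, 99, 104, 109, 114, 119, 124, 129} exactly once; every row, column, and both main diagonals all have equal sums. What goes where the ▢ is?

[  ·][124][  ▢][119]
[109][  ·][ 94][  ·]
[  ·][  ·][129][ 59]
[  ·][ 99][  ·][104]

69

The 16 entries sum to 1464, so each line sums to 1464/4 = 366.
Column 4 needs 366; the known cells sum to 282, so (2,4) = 84.
From row 2, 366 − (109 + 94 + 84) gives (2,2) = 79.
Using column 2: 124 + 79 + 99 + ? → (3,2) = 366 − 302 = 64.
Using main diagonal: 79 + 129 + 104 + ? → (1,1) = 366 − 312 = 54.
The remaining cell in anti-diagonal is (4,1) = 366 − 277 = 89.
Row 1 must total 366; the given cells sum to 297, so (1,3) = 69.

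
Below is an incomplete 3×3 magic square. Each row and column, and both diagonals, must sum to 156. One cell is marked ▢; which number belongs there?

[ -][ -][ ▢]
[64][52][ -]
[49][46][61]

The remaining cell in row 2 is (2,3) = 156 − 116 = 40.
Using column 1: 64 + 49 + ? → (1,1) = 156 − 113 = 43.
Using column 2: 52 + 46 + ? → (1,2) = 156 − 98 = 58.
From column 3, 156 − (40 + 61) gives (1,3) = 55.

55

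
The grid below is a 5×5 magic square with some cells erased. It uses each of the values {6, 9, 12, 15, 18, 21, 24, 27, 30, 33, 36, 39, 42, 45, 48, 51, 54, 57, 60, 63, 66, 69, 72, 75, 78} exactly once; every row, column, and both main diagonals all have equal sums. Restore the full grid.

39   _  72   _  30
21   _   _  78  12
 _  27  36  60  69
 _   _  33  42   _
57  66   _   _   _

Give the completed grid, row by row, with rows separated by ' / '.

39 63 72 6 30 / 21 45 54 78 12 / 18 27 36 60 69 / 75 9 33 42 51 / 57 66 15 24 48

The 25 entries sum to 1050, so each line sums to 1050/5 = 210.
Row 3 must total 210; the given cells sum to 192, so (3,1) = 18.
Column 1: 39 + 21 + 18 + 57 + ? = 210, so (4,1) = 75.
Using anti-diagonal: 30 + 78 + 36 + 57 + ? → (4,2) = 210 − 201 = 9.
Row 4 needs 210; the known cells sum to 159, so (4,5) = 51.
Column 5: 30 + 12 + 69 + 51 + ? = 210, so (5,5) = 48.
The remaining cell in main diagonal is (2,2) = 210 − 165 = 45.
Using row 2: 21 + 45 + 78 + 12 + ? → (2,3) = 210 − 156 = 54.
Column 2 needs 210; the known cells sum to 147, so (1,2) = 63.
Column 3 needs 210; the known cells sum to 195, so (5,3) = 15.
Using row 1: 39 + 63 + 72 + 30 + ? → (1,4) = 210 − 204 = 6.
Row 5 needs 210; the known cells sum to 186, so (5,4) = 24.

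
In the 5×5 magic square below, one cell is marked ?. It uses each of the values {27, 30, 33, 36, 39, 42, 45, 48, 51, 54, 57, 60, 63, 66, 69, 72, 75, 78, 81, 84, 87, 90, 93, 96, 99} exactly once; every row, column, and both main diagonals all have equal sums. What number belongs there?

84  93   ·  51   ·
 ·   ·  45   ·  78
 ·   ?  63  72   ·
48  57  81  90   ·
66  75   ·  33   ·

The 25 entries sum to 1575, so each line sums to 1575/5 = 315.
Row 4 needs 315; the known cells sum to 276, so (4,5) = 39.
Column 4: 51 + 72 + 90 + 33 + ? = 315, so (2,4) = 69.
Anti-diagonal needs 315; the known cells sum to 255, so (1,5) = 60.
Row 1: 84 + 93 + 51 + 60 + ? = 315, so (1,3) = 27.
From column 3, 315 − (27 + 45 + 63 + 81) gives (5,3) = 99.
The remaining cell in row 5 is (5,5) = 315 − 273 = 42.
Using column 5: 60 + 78 + 39 + 42 + ? → (3,5) = 315 − 219 = 96.
Main diagonal must total 315; the given cells sum to 279, so (2,2) = 36.
Row 2: 36 + 45 + 69 + 78 + ? = 315, so (2,1) = 87.
Column 1: 84 + 87 + 48 + 66 + ? = 315, so (3,1) = 30.
The remaining cell in column 2 is (3,2) = 315 − 261 = 54.

54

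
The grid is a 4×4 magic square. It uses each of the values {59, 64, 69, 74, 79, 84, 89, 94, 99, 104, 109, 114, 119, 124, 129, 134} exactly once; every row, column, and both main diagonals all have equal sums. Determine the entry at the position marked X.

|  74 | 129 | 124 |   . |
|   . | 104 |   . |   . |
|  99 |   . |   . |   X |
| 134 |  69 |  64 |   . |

114

The 16 entries sum to 1544, so each line sums to 1544/4 = 386.
Row 1 must total 386; the given cells sum to 327, so (1,4) = 59.
Using row 4: 134 + 69 + 64 + ? → (4,4) = 386 − 267 = 119.
Column 1 must total 386; the given cells sum to 307, so (2,1) = 79.
Using column 2: 129 + 104 + 69 + ? → (3,2) = 386 − 302 = 84.
The remaining cell in main diagonal is (3,3) = 386 − 297 = 89.
The remaining cell in anti-diagonal is (2,3) = 386 − 277 = 109.
The remaining cell in row 2 is (2,4) = 386 − 292 = 94.
Using row 3: 99 + 84 + 89 + ? → (3,4) = 386 − 272 = 114.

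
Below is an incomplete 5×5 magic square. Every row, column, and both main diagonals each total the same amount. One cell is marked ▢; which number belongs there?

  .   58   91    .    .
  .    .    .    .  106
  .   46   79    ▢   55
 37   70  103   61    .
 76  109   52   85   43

Row 5 is complete and sums to 365; that is the magic constant.
From row 4, 365 − (37 + 70 + 103 + 61) gives (4,5) = 94.
From column 2, 365 − (58 + 46 + 70 + 109) gives (2,2) = 82.
Column 3 must total 365; the given cells sum to 325, so (2,3) = 40.
Column 5: 106 + 55 + 94 + 43 + ? = 365, so (1,5) = 67.
Main diagonal: 82 + 79 + 61 + 43 + ? = 365, so (1,1) = 100.
Anti-diagonal: 67 + 79 + 70 + 76 + ? = 365, so (2,4) = 73.
Row 1: 100 + 58 + 91 + 67 + ? = 365, so (1,4) = 49.
From row 2, 365 − (82 + 40 + 73 + 106) gives (2,1) = 64.
Column 1 must total 365; the given cells sum to 277, so (3,1) = 88.
Using column 4: 49 + 73 + 61 + 85 + ? → (3,4) = 365 − 268 = 97.

97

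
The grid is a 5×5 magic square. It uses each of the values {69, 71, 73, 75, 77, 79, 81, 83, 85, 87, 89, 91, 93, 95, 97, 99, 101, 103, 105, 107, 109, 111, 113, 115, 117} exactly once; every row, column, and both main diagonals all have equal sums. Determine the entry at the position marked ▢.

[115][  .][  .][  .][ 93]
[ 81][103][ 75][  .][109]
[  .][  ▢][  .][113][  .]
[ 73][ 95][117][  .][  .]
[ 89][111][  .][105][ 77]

The 25 entries sum to 2325, so each line sums to 2325/5 = 465.
Row 2 needs 465; the known cells sum to 368, so (2,4) = 97.
From row 5, 465 − (89 + 111 + 105 + 77) gives (5,3) = 83.
Column 1: 115 + 81 + 73 + 89 + ? = 465, so (3,1) = 107.
Anti-diagonal needs 465; the known cells sum to 374, so (3,3) = 91.
Column 3: 75 + 91 + 117 + 83 + ? = 465, so (1,3) = 99.
Main diagonal needs 465; the known cells sum to 386, so (4,4) = 79.
Row 4: 73 + 95 + 117 + 79 + ? = 465, so (4,5) = 101.
From column 4, 465 − (97 + 113 + 79 + 105) gives (1,4) = 71.
Column 5: 93 + 109 + 101 + 77 + ? = 465, so (3,5) = 85.
Row 1 needs 465; the known cells sum to 378, so (1,2) = 87.
From row 3, 465 − (107 + 91 + 113 + 85) gives (3,2) = 69.

69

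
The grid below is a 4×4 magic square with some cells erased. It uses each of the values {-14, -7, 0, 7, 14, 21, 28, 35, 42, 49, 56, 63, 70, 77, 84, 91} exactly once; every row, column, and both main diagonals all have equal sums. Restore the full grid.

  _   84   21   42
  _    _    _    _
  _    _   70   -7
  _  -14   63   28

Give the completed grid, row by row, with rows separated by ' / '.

The 16 entries sum to 616, so each line sums to 616/4 = 154.
Using row 1: 84 + 21 + 42 + ? → (1,1) = 154 − 147 = 7.
Row 4 must total 154; the given cells sum to 77, so (4,1) = 77.
From column 3, 154 − (21 + 70 + 63) gives (2,3) = 0.
Using column 4: 42 + (-7) + 28 + ? → (2,4) = 154 − 63 = 91.
Main diagonal: 7 + 70 + 28 + ? = 154, so (2,2) = 49.
The remaining cell in anti-diagonal is (3,2) = 154 − 119 = 35.
Row 2: 49 + 0 + 91 + ? = 154, so (2,1) = 14.
Row 3: 35 + 70 + (-7) + ? = 154, so (3,1) = 56.

7 84 21 42 / 14 49 0 91 / 56 35 70 -7 / 77 -14 63 28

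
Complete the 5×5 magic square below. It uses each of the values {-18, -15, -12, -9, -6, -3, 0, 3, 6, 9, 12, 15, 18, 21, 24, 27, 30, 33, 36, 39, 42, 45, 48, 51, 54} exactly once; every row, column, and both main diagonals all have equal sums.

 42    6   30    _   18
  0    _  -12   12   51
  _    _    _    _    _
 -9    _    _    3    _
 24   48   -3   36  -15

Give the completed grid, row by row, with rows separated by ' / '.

The 25 entries sum to 450, so each line sums to 450/5 = 90.
From row 1, 90 − (42 + 6 + 30 + 18) gives (1,4) = -6.
Row 2 needs 90; the known cells sum to 51, so (2,2) = 39.
The remaining cell in column 1 is (3,1) = 90 − 57 = 33.
The remaining cell in column 4 is (3,4) = 90 − 45 = 45.
From main diagonal, 90 − (42 + 39 + 3 + (-15)) gives (3,3) = 21.
From anti-diagonal, 90 − (18 + 12 + 21 + 24) gives (4,2) = 15.
Column 2 needs 90; the known cells sum to 108, so (3,2) = -18.
Column 3: 30 + (-12) + 21 + (-3) + ? = 90, so (4,3) = 54.
From row 3, 90 − (33 + (-18) + 21 + 45) gives (3,5) = 9.
Using row 4: -9 + 15 + 54 + 3 + ? → (4,5) = 90 − 63 = 27.

42 6 30 -6 18 / 0 39 -12 12 51 / 33 -18 21 45 9 / -9 15 54 3 27 / 24 48 -3 36 -15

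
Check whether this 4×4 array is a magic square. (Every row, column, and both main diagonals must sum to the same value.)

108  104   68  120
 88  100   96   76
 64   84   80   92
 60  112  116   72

No — anti-diagonal sums to 360 but row 1 sums to 400.

Row 1: 108 + 104 + 68 + 120 = 400.
Row 2: 88 + 100 + 96 + 76 = 360.
Row 3: 64 + 84 + 80 + 92 = 320.
Row 4: 60 + 112 + 116 + 72 = 360.
Column 1: 108 + 88 + 64 + 60 = 320.
Column 2: 104 + 100 + 84 + 112 = 400.
Column 3: 68 + 96 + 80 + 116 = 360.
Column 4: 120 + 76 + 92 + 72 = 360.
Main diagonal: 108 + 100 + 80 + 72 = 360.
Anti-diagonal: 120 + 96 + 84 + 60 = 360.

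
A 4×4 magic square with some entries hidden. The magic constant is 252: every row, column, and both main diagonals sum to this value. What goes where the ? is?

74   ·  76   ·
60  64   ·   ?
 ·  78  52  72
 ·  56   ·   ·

The remaining cell in row 3 is (3,1) = 252 − 202 = 50.
From column 1, 252 − (74 + 60 + 50) gives (4,1) = 68.
Column 2 must total 252; the given cells sum to 198, so (1,2) = 54.
Main diagonal must total 252; the given cells sum to 190, so (4,4) = 62.
Row 1 needs 252; the known cells sum to 204, so (1,4) = 48.
The remaining cell in row 4 is (4,3) = 252 − 186 = 66.
Using column 3: 76 + 52 + 66 + ? → (2,3) = 252 − 194 = 58.
From column 4, 252 − (48 + 72 + 62) gives (2,4) = 70.

70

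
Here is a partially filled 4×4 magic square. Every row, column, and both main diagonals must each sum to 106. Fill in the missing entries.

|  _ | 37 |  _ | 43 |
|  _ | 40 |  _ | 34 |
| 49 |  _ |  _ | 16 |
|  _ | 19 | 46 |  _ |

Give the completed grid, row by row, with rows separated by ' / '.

Column 2 needs 106; the known cells sum to 96, so (3,2) = 10.
Using column 4: 43 + 34 + 16 + ? → (4,4) = 106 − 93 = 13.
Row 3 must total 106; the given cells sum to 75, so (3,3) = 31.
Row 4 must total 106; the given cells sum to 78, so (4,1) = 28.
Main diagonal: 40 + 31 + 13 + ? = 106, so (1,1) = 22.
Anti-diagonal needs 106; the known cells sum to 81, so (2,3) = 25.
Row 1 must total 106; the given cells sum to 102, so (1,3) = 4.
The remaining cell in row 2 is (2,1) = 106 − 99 = 7.

22 37 4 43 / 7 40 25 34 / 49 10 31 16 / 28 19 46 13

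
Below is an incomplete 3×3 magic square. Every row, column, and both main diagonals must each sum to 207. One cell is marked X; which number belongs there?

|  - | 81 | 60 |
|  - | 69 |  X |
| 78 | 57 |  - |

Using row 1: 81 + 60 + ? → (1,1) = 207 − 141 = 66.
Row 3 must total 207; the given cells sum to 135, so (3,3) = 72.
Column 1: 66 + 78 + ? = 207, so (2,1) = 63.
Column 3 needs 207; the known cells sum to 132, so (2,3) = 75.

75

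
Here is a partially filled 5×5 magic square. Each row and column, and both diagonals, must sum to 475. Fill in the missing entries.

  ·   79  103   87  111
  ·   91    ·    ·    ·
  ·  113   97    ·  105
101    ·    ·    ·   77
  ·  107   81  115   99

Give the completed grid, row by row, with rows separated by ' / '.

95 79 103 87 111 / 117 91 75 109 83 / 89 113 97 71 105 / 101 85 119 93 77 / 73 107 81 115 99

Row 1 must total 475; the given cells sum to 380, so (1,1) = 95.
From row 5, 475 − (107 + 81 + 115 + 99) gives (5,1) = 73.
The remaining cell in column 2 is (4,2) = 475 − 390 = 85.
Column 5: 111 + 105 + 77 + 99 + ? = 475, so (2,5) = 83.
The remaining cell in main diagonal is (4,4) = 475 − 382 = 93.
Anti-diagonal must total 475; the given cells sum to 366, so (2,4) = 109.
Row 4: 101 + 85 + 93 + 77 + ? = 475, so (4,3) = 119.
Using column 3: 103 + 97 + 119 + 81 + ? → (2,3) = 475 − 400 = 75.
Using column 4: 87 + 109 + 93 + 115 + ? → (3,4) = 475 − 404 = 71.
Using row 2: 91 + 75 + 109 + 83 + ? → (2,1) = 475 − 358 = 117.
From row 3, 475 − (113 + 97 + 71 + 105) gives (3,1) = 89.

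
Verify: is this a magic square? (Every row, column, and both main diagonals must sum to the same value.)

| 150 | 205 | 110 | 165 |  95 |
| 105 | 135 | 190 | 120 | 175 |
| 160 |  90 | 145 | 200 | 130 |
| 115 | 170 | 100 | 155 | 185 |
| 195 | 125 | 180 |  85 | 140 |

Row 1: 150 + 205 + 110 + 165 + 95 = 725.
Row 2: 105 + 135 + 190 + 120 + 175 = 725.
Row 3: 160 + 90 + 145 + 200 + 130 = 725.
Row 4: 115 + 170 + 100 + 155 + 185 = 725.
Row 5: 195 + 125 + 180 + 85 + 140 = 725.
Column 1: 150 + 105 + 160 + 115 + 195 = 725.
Column 2: 205 + 135 + 90 + 170 + 125 = 725.
Column 3: 110 + 190 + 145 + 100 + 180 = 725.
Column 4: 165 + 120 + 200 + 155 + 85 = 725.
Column 5: 95 + 175 + 130 + 185 + 140 = 725.
Main diagonal: 150 + 135 + 145 + 155 + 140 = 725.
Anti-diagonal: 95 + 120 + 145 + 170 + 195 = 725.
All lines sum to 725.

Yes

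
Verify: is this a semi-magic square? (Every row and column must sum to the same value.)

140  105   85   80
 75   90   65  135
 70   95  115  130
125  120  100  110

No — column 2 sums to 410 but row 4 sums to 455.

Row 1: 140 + 105 + 85 + 80 = 410.
Row 2: 75 + 90 + 65 + 135 = 365.
Row 3: 70 + 95 + 115 + 130 = 410.
Row 4: 125 + 120 + 100 + 110 = 455.
Column 1: 140 + 75 + 70 + 125 = 410.
Column 2: 105 + 90 + 95 + 120 = 410.
Column 3: 85 + 65 + 115 + 100 = 365.
Column 4: 80 + 135 + 130 + 110 = 455.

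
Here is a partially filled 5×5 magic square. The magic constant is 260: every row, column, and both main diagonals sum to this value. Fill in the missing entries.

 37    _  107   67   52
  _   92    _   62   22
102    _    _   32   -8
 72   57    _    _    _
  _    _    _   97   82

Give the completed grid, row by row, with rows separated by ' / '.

Row 1 needs 260; the known cells sum to 263, so (1,2) = -3.
Column 4 needs 260; the known cells sum to 258, so (4,4) = 2.
Using column 5: 52 + 22 + (-8) + 82 + ? → (4,5) = 260 − 148 = 112.
Main diagonal needs 260; the known cells sum to 213, so (3,3) = 47.
Anti-diagonal must total 260; the given cells sum to 218, so (5,1) = 42.
Row 3 must total 260; the given cells sum to 173, so (3,2) = 87.
From row 4, 260 − (72 + 57 + 2 + 112) gives (4,3) = 17.
Column 1: 37 + 102 + 72 + 42 + ? = 260, so (2,1) = 7.
Column 2 needs 260; the known cells sum to 233, so (5,2) = 27.
Row 2 needs 260; the known cells sum to 183, so (2,3) = 77.
Row 5 must total 260; the given cells sum to 248, so (5,3) = 12.

37 -3 107 67 52 / 7 92 77 62 22 / 102 87 47 32 -8 / 72 57 17 2 112 / 42 27 12 97 82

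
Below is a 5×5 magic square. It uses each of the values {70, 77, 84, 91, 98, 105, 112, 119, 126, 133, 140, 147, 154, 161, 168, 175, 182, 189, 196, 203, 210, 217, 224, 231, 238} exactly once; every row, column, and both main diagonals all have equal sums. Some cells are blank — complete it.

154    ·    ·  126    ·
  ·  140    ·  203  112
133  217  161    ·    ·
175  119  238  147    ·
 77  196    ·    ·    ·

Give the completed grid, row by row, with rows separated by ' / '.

The 25 entries sum to 3850, so each line sums to 3850/5 = 770.
Using row 4: 175 + 119 + 238 + 147 + ? → (4,5) = 770 − 679 = 91.
Column 1 must total 770; the given cells sum to 539, so (2,1) = 231.
Column 2 must total 770; the given cells sum to 672, so (1,2) = 98.
Main diagonal: 154 + 140 + 161 + 147 + ? = 770, so (5,5) = 168.
The remaining cell in anti-diagonal is (1,5) = 770 − 560 = 210.
Using row 1: 154 + 98 + 126 + 210 + ? → (1,3) = 770 − 588 = 182.
Row 2 must total 770; the given cells sum to 686, so (2,3) = 84.
The remaining cell in column 3 is (5,3) = 770 − 665 = 105.
Using column 5: 210 + 112 + 91 + 168 + ? → (3,5) = 770 − 581 = 189.
Row 3 needs 770; the known cells sum to 700, so (3,4) = 70.
From row 5, 770 − (77 + 196 + 105 + 168) gives (5,4) = 224.

154 98 182 126 210 / 231 140 84 203 112 / 133 217 161 70 189 / 175 119 238 147 91 / 77 196 105 224 168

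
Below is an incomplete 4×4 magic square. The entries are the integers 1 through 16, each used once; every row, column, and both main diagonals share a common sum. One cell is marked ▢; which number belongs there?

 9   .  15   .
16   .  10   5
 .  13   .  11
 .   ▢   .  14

12

The entries are 1 through 16, which sum to 136, so each line sums to 136/4 = 34.
The remaining cell in row 2 is (2,2) = 34 − 31 = 3.
From column 4, 34 − (5 + 11 + 14) gives (1,4) = 4.
Using main diagonal: 9 + 3 + 14 + ? → (3,3) = 34 − 26 = 8.
Using anti-diagonal: 4 + 10 + 13 + ? → (4,1) = 34 − 27 = 7.
The remaining cell in row 1 is (1,2) = 34 − 28 = 6.
From row 3, 34 − (13 + 8 + 11) gives (3,1) = 2.
From column 2, 34 − (6 + 3 + 13) gives (4,2) = 12.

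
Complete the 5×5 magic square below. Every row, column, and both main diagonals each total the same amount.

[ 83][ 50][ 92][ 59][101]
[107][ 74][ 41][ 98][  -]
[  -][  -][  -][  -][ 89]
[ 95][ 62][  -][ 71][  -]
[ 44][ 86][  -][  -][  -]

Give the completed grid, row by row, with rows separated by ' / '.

83 50 92 59 101 / 107 74 41 98 65 / 56 113 80 47 89 / 95 62 104 71 53 / 44 86 68 110 77

Row 1 is already complete: 83 + 50 + 92 + 59 + 101 = 385, so that is the magic constant.
From row 2, 385 − (107 + 74 + 41 + 98) gives (2,5) = 65.
The remaining cell in column 1 is (3,1) = 385 − 329 = 56.
From column 2, 385 − (50 + 74 + 62 + 86) gives (3,2) = 113.
The remaining cell in anti-diagonal is (3,3) = 385 − 305 = 80.
Row 3 must total 385; the given cells sum to 338, so (3,4) = 47.
Using column 4: 59 + 98 + 47 + 71 + ? → (5,4) = 385 − 275 = 110.
Using main diagonal: 83 + 74 + 80 + 71 + ? → (5,5) = 385 − 308 = 77.
The remaining cell in row 5 is (5,3) = 385 − 317 = 68.
Column 3: 92 + 41 + 80 + 68 + ? = 385, so (4,3) = 104.
Column 5 must total 385; the given cells sum to 332, so (4,5) = 53.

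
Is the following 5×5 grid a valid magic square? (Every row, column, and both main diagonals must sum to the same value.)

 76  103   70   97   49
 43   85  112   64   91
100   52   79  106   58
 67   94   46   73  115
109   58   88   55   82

Row 1: 76 + 103 + 70 + 97 + 49 = 395.
Row 2: 43 + 85 + 112 + 64 + 91 = 395.
Row 3: 100 + 52 + 79 + 106 + 58 = 395.
Row 4: 67 + 94 + 46 + 73 + 115 = 395.
Row 5: 109 + 58 + 88 + 55 + 82 = 392.
Column 1: 76 + 43 + 100 + 67 + 109 = 395.
Column 2: 103 + 85 + 52 + 94 + 58 = 392.
Column 3: 70 + 112 + 79 + 46 + 88 = 395.
Column 4: 97 + 64 + 106 + 73 + 55 = 395.
Column 5: 49 + 91 + 58 + 115 + 82 = 395.
Main diagonal: 76 + 85 + 79 + 73 + 82 = 395.
Anti-diagonal: 49 + 64 + 79 + 94 + 109 = 395.

No — column 2 sums to 392 but column 1 sums to 395.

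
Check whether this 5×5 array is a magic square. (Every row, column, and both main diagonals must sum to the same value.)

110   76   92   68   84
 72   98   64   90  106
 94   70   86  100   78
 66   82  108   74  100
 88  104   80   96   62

No — column 5 sums to 430 but column 4 sums to 428.

Row 1: 110 + 76 + 92 + 68 + 84 = 430.
Row 2: 72 + 98 + 64 + 90 + 106 = 430.
Row 3: 94 + 70 + 86 + 100 + 78 = 428.
Row 4: 66 + 82 + 108 + 74 + 100 = 430.
Row 5: 88 + 104 + 80 + 96 + 62 = 430.
Column 1: 110 + 72 + 94 + 66 + 88 = 430.
Column 2: 76 + 98 + 70 + 82 + 104 = 430.
Column 3: 92 + 64 + 86 + 108 + 80 = 430.
Column 4: 68 + 90 + 100 + 74 + 96 = 428.
Column 5: 84 + 106 + 78 + 100 + 62 = 430.
Main diagonal: 110 + 98 + 86 + 74 + 62 = 430.
Anti-diagonal: 84 + 90 + 86 + 82 + 88 = 430.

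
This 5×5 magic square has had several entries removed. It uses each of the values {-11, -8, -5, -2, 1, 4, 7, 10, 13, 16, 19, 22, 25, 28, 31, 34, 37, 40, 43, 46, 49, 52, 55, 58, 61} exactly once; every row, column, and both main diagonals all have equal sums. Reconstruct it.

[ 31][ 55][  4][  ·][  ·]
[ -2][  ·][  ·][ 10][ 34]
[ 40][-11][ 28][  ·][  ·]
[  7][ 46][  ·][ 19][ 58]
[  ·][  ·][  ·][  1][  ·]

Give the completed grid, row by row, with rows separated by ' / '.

31 55 4 43 -8 / -2 22 61 10 34 / 40 -11 28 52 16 / 7 46 -5 19 58 / 49 13 37 1 25

The 25 entries sum to 625, so each line sums to 625/5 = 125.
From row 4, 125 − (7 + 46 + 19 + 58) gives (4,3) = -5.
Column 1: 31 + (-2) + 40 + 7 + ? = 125, so (5,1) = 49.
From anti-diagonal, 125 − (10 + 28 + 46 + 49) gives (1,5) = -8.
From row 1, 125 − (31 + 55 + 4 + (-8)) gives (1,4) = 43.
The remaining cell in column 4 is (3,4) = 125 − 73 = 52.
Using row 3: 40 + (-11) + 28 + 52 + ? → (3,5) = 125 − 109 = 16.
Column 5 must total 125; the given cells sum to 100, so (5,5) = 25.
Main diagonal needs 125; the known cells sum to 103, so (2,2) = 22.
The remaining cell in row 2 is (2,3) = 125 − 64 = 61.
Column 2 must total 125; the given cells sum to 112, so (5,2) = 13.
Using column 3: 4 + 61 + 28 + (-5) + ? → (5,3) = 125 − 88 = 37.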